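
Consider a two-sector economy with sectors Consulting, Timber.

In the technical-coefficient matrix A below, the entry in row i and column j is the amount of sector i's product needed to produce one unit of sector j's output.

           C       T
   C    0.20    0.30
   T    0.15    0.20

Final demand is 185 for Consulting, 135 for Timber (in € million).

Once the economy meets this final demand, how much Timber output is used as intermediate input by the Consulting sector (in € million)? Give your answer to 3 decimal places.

z_TC = 47.521

I − A =
  [   0.80    -0.30]
  [  -0.15     0.80]
det(I−A) = (0.80)(0.80) − (-0.30)(-0.15) = 0.5950
adj(I−A) = [[0.80, 0.30], [0.15, 0.80]]
(I − A)⁻¹ = adj(I−A) / det(I−A) ≈
  [   1.3445     0.5042]
  [   0.2521     1.3445]
First solve x = (I − A)⁻¹ d = adj(I−A)·d / det(I−A); in particular x_C = (0.80·185 + 0.30·135) / 0.5950 = 188.50 / 0.5950 ≈ 316.80672.
Intermediate flow from T to C: z_TC = a_TC · x_C = 0.15 × 188.50 / 0.5950 = 28.275 / 0.5950 ≈ 47.521.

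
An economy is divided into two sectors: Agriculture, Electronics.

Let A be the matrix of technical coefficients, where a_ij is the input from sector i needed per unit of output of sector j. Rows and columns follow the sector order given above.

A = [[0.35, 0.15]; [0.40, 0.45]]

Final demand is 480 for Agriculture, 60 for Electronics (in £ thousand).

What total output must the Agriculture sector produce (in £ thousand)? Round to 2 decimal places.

x_1 = 917.65

I − A =
  [   0.65    -0.15]
  [  -0.40     0.55]
det(I−A) = (0.65)(0.55) − (-0.15)(-0.40) = 0.2975
adj(I−A) = [[0.55, 0.15], [0.40, 0.65]]
(I − A)⁻¹ = adj(I−A) / det(I−A) ≈
  [   1.8487     0.5042]
  [   1.3445     2.1849]
x = (I − A)⁻¹ d = adj(I−A)·d / det(I−A), with det(I−A) = 0.2975:
  x_1 = (0.55·480 + 0.15·60) / 0.2975 = 273.00 / 0.2975 ≈ 917.65
  x_2 = (0.40·480 + 0.65·60) / 0.2975 = 231.00 / 0.2975 ≈ 776.47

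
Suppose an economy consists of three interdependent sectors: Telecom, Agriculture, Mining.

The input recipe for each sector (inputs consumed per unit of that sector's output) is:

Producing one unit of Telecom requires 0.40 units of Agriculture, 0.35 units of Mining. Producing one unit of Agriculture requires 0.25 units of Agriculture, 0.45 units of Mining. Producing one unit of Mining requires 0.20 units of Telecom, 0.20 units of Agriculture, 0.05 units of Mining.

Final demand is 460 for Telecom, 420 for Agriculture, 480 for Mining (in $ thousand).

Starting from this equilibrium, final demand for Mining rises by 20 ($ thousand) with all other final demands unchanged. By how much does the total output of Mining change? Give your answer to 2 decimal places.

I − A =
  [   1.00     0.00    -0.20]
  [  -0.40     0.75    -0.20]
  [  -0.35    -0.45     0.95]
Cofactors of I−A, C_ij = (−1)^(i+j)·(minor ij) (rows/columns in the sector order above):
  C_11 = (0.75)(0.95) − (-0.20)(-0.45) = 0.6225
  C_12 = −[(-0.40)(0.95) − (-0.20)(-0.35)] = 0.4500
  C_13 = (-0.40)(-0.45) − (0.75)(-0.35) = 0.4425
  C_21 = −[(0.00)(0.95) − (-0.20)(-0.45)] = 0.0900
  C_22 = (1.00)(0.95) − (-0.20)(-0.35) = 0.8800
  C_23 = −[(1.00)(-0.45) − (0.00)(-0.35)] = 0.4500
  C_31 = (0.00)(-0.20) − (-0.20)(0.75) = 0.1500
  C_32 = −[(1.00)(-0.20) − (-0.20)(-0.40)] = 0.2800
  C_33 = (1.00)(0.75) − (0.00)(-0.40) = 0.7500
det(I−A) = Σ_j (I−A)_1j·C_1j = (1.00)(0.6225) + (0.00)(0.4500) + (-0.20)(0.4425) = 0.5340
adj(I−A) = Cᵀ =
  [ 0.6225   0.0900   0.1500]
  [ 0.4500   0.8800   0.2800]
  [ 0.4425   0.4500   0.7500]
(I − A)⁻¹ = adj(I−A) / det(I−A) ≈
  [   1.1657     0.1685     0.2809]
  [   0.8427     1.6479     0.5243]
  [   0.8287     0.8427     1.4045]
Δx = (I − A)⁻¹ Δd with Δd having +20 in the Mining component and 0 elsewhere.
So Δx_3 = L_33 · (+20), where L_33 = adj(I−A)_33 / det(I−A) = 0.7500 / 0.5340.
Δx_3 = 0.7500 × (+20) / 0.5340 = 15.00 / 0.5340 ≈ 28.09.

Δx_3 = 28.09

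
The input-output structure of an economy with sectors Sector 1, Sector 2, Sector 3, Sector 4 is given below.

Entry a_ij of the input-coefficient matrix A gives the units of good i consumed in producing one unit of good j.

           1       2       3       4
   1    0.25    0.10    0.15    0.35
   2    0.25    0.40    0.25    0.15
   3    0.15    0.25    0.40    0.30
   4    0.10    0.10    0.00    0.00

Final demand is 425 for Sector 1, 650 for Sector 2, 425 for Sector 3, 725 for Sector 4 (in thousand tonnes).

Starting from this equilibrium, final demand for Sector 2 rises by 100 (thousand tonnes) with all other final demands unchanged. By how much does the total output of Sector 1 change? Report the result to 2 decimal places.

I − A =
  [   0.75    -0.10    -0.15    -0.35]
  [  -0.25     0.60    -0.25    -0.15]
  [  -0.15    -0.25     0.60    -0.30]
  [  -0.10    -0.10     0.00     1.00]
Compute the cofactors C_ij = (−1)^(i+j)·(3×3 minor ij) of I−A; the adjugate is their transpose:
adj(I−A) = Cᵀ =
  [ 0.28100   0.12300   0.12150   0.15325]
  [ 0.20400   0.40200   0.21850   0.19725]
  [ 0.17950   0.22450   0.38250   0.21125]
  [ 0.04850   0.05250   0.03400   0.18150]
det(I−A) = Σ_j (I−A)_1j·C_1j = (0.75)(0.28100) + (-0.10)(0.20400) + (-0.15)(0.17950) + (-0.35)(0.04850) = 0.14645
(I − A)⁻¹ = adj(I−A) / det(I−A) ≈
  [   1.9187     0.8399     0.8296     1.0464]
  [   1.3930     2.7450     1.4920     1.3469]
  [   1.2257     1.5329     2.6118     1.4425]
  [   0.3312     0.3585     0.2322     1.2393]
Δx = (I − A)⁻¹ Δd with Δd having +100 in the Sector 2 component and 0 elsewhere.
So Δx_1 = L_12 · (+100), where L_12 = adj(I−A)_12 / det(I−A) = 0.12300 / 0.14645.
Δx_1 = 0.12300 × (+100) / 0.14645 = 12.30 / 0.14645 ≈ 83.99.

Δx_1 = 83.99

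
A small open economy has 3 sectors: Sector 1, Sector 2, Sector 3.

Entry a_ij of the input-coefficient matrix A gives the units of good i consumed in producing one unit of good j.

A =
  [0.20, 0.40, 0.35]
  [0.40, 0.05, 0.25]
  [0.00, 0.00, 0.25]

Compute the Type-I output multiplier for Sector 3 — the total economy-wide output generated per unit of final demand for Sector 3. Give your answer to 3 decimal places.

m_3 = 3.050

I − A =
  [   0.80    -0.40    -0.35]
  [  -0.40     0.95    -0.25]
  [   0.00     0.00     0.75]
Cofactors of I−A, C_ij = (−1)^(i+j)·(minor ij) (rows/columns in the sector order above):
  C_11 = (0.95)(0.75) − (-0.25)(0.00) = 0.7125
  C_12 = −[(-0.40)(0.75) − (-0.25)(0.00)] = 0.3000
  C_13 = (-0.40)(0.00) − (0.95)(0.00) = 0.0000
  C_21 = −[(-0.40)(0.75) − (-0.35)(0.00)] = 0.3000
  C_22 = (0.80)(0.75) − (-0.35)(0.00) = 0.6000
  C_23 = −[(0.80)(0.00) − (-0.40)(0.00)] = 0.0000
  C_31 = (-0.40)(-0.25) − (-0.35)(0.95) = 0.4325
  C_32 = −[(0.80)(-0.25) − (-0.35)(-0.40)] = 0.3400
  C_33 = (0.80)(0.95) − (-0.40)(-0.40) = 0.6000
det(I−A) = Σ_j (I−A)_1j·C_1j = (0.80)(0.7125) + (-0.40)(0.3000) + (-0.35)(0.0000) = 0.4500
adj(I−A) = Cᵀ =
  [ 0.7125   0.3000   0.4325]
  [ 0.3000   0.6000   0.3400]
  [ 0.0000   0.0000   0.6000]
(I − A)⁻¹ = adj(I−A) / det(I−A) ≈
  [   1.5833     0.6667     0.9611]
  [   0.6667     1.3333     0.7556]
  [   0.0000     0.0000     1.3333]
The output multiplier for sector j is the column-j sum of the Leontief inverse (I − A)⁻¹ = adj(I−A) / det(I−A).
Column 3 of adj(I−A): (0.4325, 0.3400, 0.6000); det(I−A) = 0.4500.
m_3 = (0.4325 + 0.3400 + 0.6000) / 0.4500 = 1.3725 / 0.4500 = 3.050.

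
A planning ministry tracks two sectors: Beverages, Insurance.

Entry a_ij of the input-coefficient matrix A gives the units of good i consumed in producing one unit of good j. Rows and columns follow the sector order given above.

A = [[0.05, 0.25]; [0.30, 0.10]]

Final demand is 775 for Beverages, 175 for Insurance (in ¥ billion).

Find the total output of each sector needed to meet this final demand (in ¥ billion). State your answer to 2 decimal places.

I − A =
  [   0.95    -0.25]
  [  -0.30     0.90]
det(I−A) = (0.95)(0.90) − (-0.25)(-0.30) = 0.7800
adj(I−A) = [[0.90, 0.25], [0.30, 0.95]]
(I − A)⁻¹ = adj(I−A) / det(I−A) ≈
  [   1.1538     0.3205]
  [   0.3846     1.2179]
x = (I − A)⁻¹ d = adj(I−A)·d / det(I−A), with det(I−A) = 0.7800:
  x_1 = (0.90·775 + 0.25·175) / 0.7800 = 741.25 / 0.7800 ≈ 950.32
  x_2 = (0.30·775 + 0.95·175) / 0.7800 = 398.75 / 0.7800 ≈ 511.22

x_1 = 950.32, x_2 = 511.22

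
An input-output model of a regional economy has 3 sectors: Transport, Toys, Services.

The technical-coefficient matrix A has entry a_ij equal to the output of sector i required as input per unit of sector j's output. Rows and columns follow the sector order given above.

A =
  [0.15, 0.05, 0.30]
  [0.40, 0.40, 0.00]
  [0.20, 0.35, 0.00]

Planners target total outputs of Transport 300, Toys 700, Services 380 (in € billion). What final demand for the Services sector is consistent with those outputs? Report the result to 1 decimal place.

I − A =
  [   0.85    -0.05    -0.30]
  [  -0.40     0.60     0.00]
  [  -0.20    -0.35     1.00]
d = (I − A) x:
  d_1 = (+0.85)·300 + (-0.05)·700 + (-0.30)·380 = 106.0
  d_2 = (-0.40)·300 + (+0.60)·700 + (+0.00)·380 = 300.0
  d_3 = (-0.20)·300 + (-0.35)·700 + (+1.00)·380 = 75.0

d_3 = 75.0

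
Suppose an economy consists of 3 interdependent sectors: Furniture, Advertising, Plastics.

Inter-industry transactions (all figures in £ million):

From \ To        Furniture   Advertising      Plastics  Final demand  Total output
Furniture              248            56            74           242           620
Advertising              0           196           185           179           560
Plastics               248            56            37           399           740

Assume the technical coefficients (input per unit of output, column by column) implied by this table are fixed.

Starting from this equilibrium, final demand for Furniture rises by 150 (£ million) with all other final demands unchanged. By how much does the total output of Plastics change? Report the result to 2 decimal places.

Δx_P = 122.07

Technical coefficients a_ij = z_ij / X_j:
  a_FF = 248/620 = 0.40, a_AF = 0/620 = 0.00, a_PF = 248/620 = 0.40
  a_FA = 56/560 = 0.10, a_AA = 196/560 = 0.35, a_PA = 56/560 = 0.10
  a_FP = 74/740 = 0.10, a_AP = 185/740 = 0.25, a_PP = 37/740 = 0.05
I − A =
  [   0.60    -0.10    -0.10]
  [   0.00     0.65    -0.25]
  [  -0.40    -0.10     0.95]
Cofactors of I−A, C_ij = (−1)^(i+j)·(minor ij) (rows/columns in the sector order above):
  C_11 = (0.65)(0.95) − (-0.25)(-0.10) = 0.5925
  C_12 = −[(0.00)(0.95) − (-0.25)(-0.40)] = 0.1000
  C_13 = (0.00)(-0.10) − (0.65)(-0.40) = 0.2600
  C_21 = −[(-0.10)(0.95) − (-0.10)(-0.10)] = 0.1050
  C_22 = (0.60)(0.95) − (-0.10)(-0.40) = 0.5300
  C_23 = −[(0.60)(-0.10) − (-0.10)(-0.40)] = 0.1000
  C_31 = (-0.10)(-0.25) − (-0.10)(0.65) = 0.0900
  C_32 = −[(0.60)(-0.25) − (-0.10)(0.00)] = 0.1500
  C_33 = (0.60)(0.65) − (-0.10)(0.00) = 0.3900
det(I−A) = Σ_j (I−A)_1j·C_1j = (0.60)(0.5925) + (-0.10)(0.1000) + (-0.10)(0.2600) = 0.3195
adj(I−A) = Cᵀ =
  [ 0.5925   0.1050   0.0900]
  [ 0.1000   0.5300   0.1500]
  [ 0.2600   0.1000   0.3900]
(I − A)⁻¹ = adj(I−A) / det(I−A) ≈
  [   1.8545     0.3286     0.2817]
  [   0.3130     1.6588     0.4695]
  [   0.8138     0.3130     1.2207]
Δx = (I − A)⁻¹ Δd with Δd having +150 in the Furniture component and 0 elsewhere.
So Δx_P = L_PF · (+150), where L_PF = adj(I−A)_PF / det(I−A) = 0.2600 / 0.3195.
Δx_P = 0.2600 × (+150) / 0.3195 = 39.00 / 0.3195 ≈ 122.07.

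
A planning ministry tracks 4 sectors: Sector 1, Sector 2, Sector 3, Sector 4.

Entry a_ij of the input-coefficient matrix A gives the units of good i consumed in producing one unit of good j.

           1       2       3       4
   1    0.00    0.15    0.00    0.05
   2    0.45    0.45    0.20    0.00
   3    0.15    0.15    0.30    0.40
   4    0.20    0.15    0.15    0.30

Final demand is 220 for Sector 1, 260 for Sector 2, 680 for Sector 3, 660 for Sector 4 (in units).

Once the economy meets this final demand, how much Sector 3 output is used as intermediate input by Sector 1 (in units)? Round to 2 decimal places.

z_31 = 93.66

I − A =
  [   1.00    -0.15     0.00    -0.05]
  [  -0.45     0.55    -0.20     0.00]
  [  -0.15    -0.15     0.70    -0.40]
  [  -0.20    -0.15    -0.15     0.70]
Compute the cofactors C_ij = (−1)^(i+j)·(3×3 minor ij) of I−A; the adjugate is their transpose:
adj(I−A) = Cᵀ =
  [ 0.203500   0.070875   0.026625   0.029750]
  [ 0.230500   0.421875   0.141375   0.097250]
  [ 0.176000   0.192375   0.328875   0.200500]
  [ 0.145250   0.151875   0.108375   0.303250]
det(I−A) = Σ_j (I−A)_1j·C_1j = (1.00)(0.203500) + (-0.15)(0.230500) + (0.00)(0.176000) + (-0.05)(0.145250) = 0.1616625
(I − A)⁻¹ = adj(I−A) / det(I−A) ≈
  [   1.2588     0.4384     0.1647     0.1840]
  [   1.4258     2.6096     0.8745     0.6016]
  [   1.0887     1.1900     2.0343     1.2402]
  [   0.8985     0.9395     0.6704     1.8758]
First solve x = (I − A)⁻¹ d = adj(I−A)·d / det(I−A); in particular x_1 = (0.203500·220 + 0.070875·260 + 0.026625·680 + 0.029750·660) / 0.1616625 = 100.9375 / 0.1616625 ≈ 624.3718.
Intermediate flow from 3 to 1: z_31 = a_31 · x_1 = 0.15 × 100.9375 / 0.1616625 = 15.140625 / 0.1616625 ≈ 93.66.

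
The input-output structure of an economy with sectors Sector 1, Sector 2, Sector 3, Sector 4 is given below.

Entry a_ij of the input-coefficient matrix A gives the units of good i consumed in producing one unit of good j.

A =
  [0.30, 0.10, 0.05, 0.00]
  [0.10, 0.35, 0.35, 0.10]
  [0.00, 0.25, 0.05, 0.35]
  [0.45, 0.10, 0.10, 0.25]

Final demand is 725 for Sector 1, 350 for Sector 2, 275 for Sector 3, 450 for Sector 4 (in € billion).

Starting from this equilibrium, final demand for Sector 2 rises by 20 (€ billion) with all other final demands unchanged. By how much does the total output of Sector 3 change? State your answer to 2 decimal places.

I − A =
  [   0.70    -0.10    -0.05     0.00]
  [  -0.10     0.65    -0.35    -0.10]
  [   0.00    -0.25     0.95    -0.35]
  [  -0.45    -0.10    -0.10     0.75]
Compute the cofactors C_ij = (−1)^(i+j)·(3×3 minor ij) of I−A; the adjugate is their transpose:
adj(I−A) = Cᵀ =
  [ 0.350500   0.078875   0.051125   0.034375]
  [ 0.165625   0.466375   0.196750   0.154000]
  [ 0.135875   0.171500   0.322250   0.173250]
  [ 0.250500   0.132375   0.099875   0.360250]
det(I−A) = Σ_j (I−A)_1j·C_1j = (0.70)(0.350500) + (-0.10)(0.165625) + (-0.05)(0.135875) + (0.00)(0.250500) = 0.22199375
(I − A)⁻¹ = adj(I−A) / det(I−A) ≈
  [   1.5789     0.3553     0.2303     0.1548]
  [   0.7461     2.1008     0.8863     0.6937]
  [   0.6121     0.7725     1.4516     0.7804]
  [   1.1284     0.5963     0.4499     1.6228]
Δx = (I − A)⁻¹ Δd with Δd having +20 in the Sector 2 component and 0 elsewhere.
So Δx_3 = L_32 · (+20), where L_32 = adj(I−A)_32 / det(I−A) = 0.171500 / 0.22199375.
Δx_3 = 0.171500 × (+20) / 0.22199375 = 3.43 / 0.22199375 ≈ 15.45.

Δx_3 = 15.45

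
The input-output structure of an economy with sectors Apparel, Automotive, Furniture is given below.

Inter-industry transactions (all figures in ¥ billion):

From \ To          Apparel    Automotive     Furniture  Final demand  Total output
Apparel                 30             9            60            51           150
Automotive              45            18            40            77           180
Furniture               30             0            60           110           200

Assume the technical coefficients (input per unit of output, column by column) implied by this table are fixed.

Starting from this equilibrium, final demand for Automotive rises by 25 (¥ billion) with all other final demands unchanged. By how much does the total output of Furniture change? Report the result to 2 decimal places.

Technical coefficients a_ij = z_ij / X_j:
  a_11 = 30/150 = 0.20, a_21 = 45/150 = 0.30, a_31 = 30/150 = 0.20
  a_12 = 9/180 = 0.05, a_22 = 18/180 = 0.10, a_32 = 0/180 = 0.00
  a_13 = 60/200 = 0.30, a_23 = 40/200 = 0.20, a_33 = 60/200 = 0.30
I − A =
  [   0.80    -0.05    -0.30]
  [  -0.30     0.90    -0.20]
  [  -0.20     0.00     0.70]
Cofactors of I−A, C_ij = (−1)^(i+j)·(minor ij) (rows/columns in the sector order above):
  C_11 = (0.90)(0.70) − (-0.20)(0.00) = 0.6300
  C_12 = −[(-0.30)(0.70) − (-0.20)(-0.20)] = 0.2500
  C_13 = (-0.30)(0.00) − (0.90)(-0.20) = 0.1800
  C_21 = −[(-0.05)(0.70) − (-0.30)(0.00)] = 0.0350
  C_22 = (0.80)(0.70) − (-0.30)(-0.20) = 0.5000
  C_23 = −[(0.80)(0.00) − (-0.05)(-0.20)] = 0.0100
  C_31 = (-0.05)(-0.20) − (-0.30)(0.90) = 0.2800
  C_32 = −[(0.80)(-0.20) − (-0.30)(-0.30)] = 0.2500
  C_33 = (0.80)(0.90) − (-0.05)(-0.30) = 0.7050
det(I−A) = Σ_j (I−A)_1j·C_1j = (0.80)(0.6300) + (-0.05)(0.2500) + (-0.30)(0.1800) = 0.4375
adj(I−A) = Cᵀ =
  [ 0.6300   0.0350   0.2800]
  [ 0.2500   0.5000   0.2500]
  [ 0.1800   0.0100   0.7050]
(I − A)⁻¹ = adj(I−A) / det(I−A) ≈
  [   1.4400     0.0800     0.6400]
  [   0.5714     1.1429     0.5714]
  [   0.4114     0.0229     1.6114]
Δx = (I − A)⁻¹ Δd with Δd having +25 in the Automotive component and 0 elsewhere.
So Δx_3 = L_32 · (+25), where L_32 = adj(I−A)_32 / det(I−A) = 0.0100 / 0.4375.
Δx_3 = 0.0100 × (+25) / 0.4375 = 0.25 / 0.4375 ≈ 0.57.

Δx_3 = 0.57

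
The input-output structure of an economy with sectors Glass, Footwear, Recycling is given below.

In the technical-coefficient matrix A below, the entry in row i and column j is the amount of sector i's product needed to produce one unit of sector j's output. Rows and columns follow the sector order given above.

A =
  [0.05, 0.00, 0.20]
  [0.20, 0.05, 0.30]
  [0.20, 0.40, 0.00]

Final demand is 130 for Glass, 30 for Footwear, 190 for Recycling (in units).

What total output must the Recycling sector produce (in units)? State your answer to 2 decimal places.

I − A =
  [   0.95     0.00    -0.20]
  [  -0.20     0.95    -0.30]
  [  -0.20    -0.40     1.00]
Cofactors of I−A, C_ij = (−1)^(i+j)·(minor ij) (rows/columns in the sector order above):
  C_11 = (0.95)(1.00) − (-0.30)(-0.40) = 0.8300
  C_12 = −[(-0.20)(1.00) − (-0.30)(-0.20)] = 0.2600
  C_13 = (-0.20)(-0.40) − (0.95)(-0.20) = 0.2700
  C_21 = −[(0.00)(1.00) − (-0.20)(-0.40)] = 0.0800
  C_22 = (0.95)(1.00) − (-0.20)(-0.20) = 0.9100
  C_23 = −[(0.95)(-0.40) − (0.00)(-0.20)] = 0.3800
  C_31 = (0.00)(-0.30) − (-0.20)(0.95) = 0.1900
  C_32 = −[(0.95)(-0.30) − (-0.20)(-0.20)] = 0.3250
  C_33 = (0.95)(0.95) − (0.00)(-0.20) = 0.9025
det(I−A) = Σ_j (I−A)_1j·C_1j = (0.95)(0.8300) + (0.00)(0.2600) + (-0.20)(0.2700) = 0.7345
adj(I−A) = Cᵀ =
  [ 0.8300   0.0800   0.1900]
  [ 0.2600   0.9100   0.3250]
  [ 0.2700   0.3800   0.9025]
(I − A)⁻¹ = adj(I−A) / det(I−A) ≈
  [   1.1300     0.1089     0.2587]
  [   0.3540     1.2389     0.4425]
  [   0.3676     0.5174     1.2287]
x = (I − A)⁻¹ d = adj(I−A)·d / det(I−A), with det(I−A) = 0.7345:
  x_G = (0.8300·130 + 0.0800·30 + 0.1900·190) / 0.7345 = 146.40 / 0.7345 ≈ 199.32
  x_F = (0.2600·130 + 0.9100·30 + 0.3250·190) / 0.7345 = 122.85 / 0.7345 ≈ 167.26
  x_R = (0.2700·130 + 0.3800·30 + 0.9025·190) / 0.7345 = 217.975 / 0.7345 ≈ 296.77

x_R = 296.77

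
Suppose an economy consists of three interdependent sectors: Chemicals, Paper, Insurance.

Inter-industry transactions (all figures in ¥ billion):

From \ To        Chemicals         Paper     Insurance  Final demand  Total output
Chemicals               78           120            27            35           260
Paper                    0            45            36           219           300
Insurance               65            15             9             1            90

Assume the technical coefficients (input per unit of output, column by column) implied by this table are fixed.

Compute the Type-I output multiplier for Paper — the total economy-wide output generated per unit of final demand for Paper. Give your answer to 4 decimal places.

m_2 = 2.5494

Technical coefficients a_ij = z_ij / X_j:
  a_11 = 78/260 = 0.30, a_21 = 0/260 = 0.00, a_31 = 65/260 = 0.25
  a_12 = 120/300 = 0.40, a_22 = 45/300 = 0.15, a_32 = 15/300 = 0.05
  a_13 = 27/90 = 0.30, a_23 = 36/90 = 0.40, a_33 = 9/90 = 0.10
I − A =
  [   0.70    -0.40    -0.30]
  [   0.00     0.85    -0.40]
  [  -0.25    -0.05     0.90]
Cofactors of I−A, C_ij = (−1)^(i+j)·(minor ij) (rows/columns in the sector order above):
  C_11 = (0.85)(0.90) − (-0.40)(-0.05) = 0.7450
  C_12 = −[(0.00)(0.90) − (-0.40)(-0.25)] = 0.1000
  C_13 = (0.00)(-0.05) − (0.85)(-0.25) = 0.2125
  C_21 = −[(-0.40)(0.90) − (-0.30)(-0.05)] = 0.3750
  C_22 = (0.70)(0.90) − (-0.30)(-0.25) = 0.5550
  C_23 = −[(0.70)(-0.05) − (-0.40)(-0.25)] = 0.1350
  C_31 = (-0.40)(-0.40) − (-0.30)(0.85) = 0.4150
  C_32 = −[(0.70)(-0.40) − (-0.30)(0.00)] = 0.2800
  C_33 = (0.70)(0.85) − (-0.40)(0.00) = 0.5950
det(I−A) = Σ_j (I−A)_1j·C_1j = (0.70)(0.7450) + (-0.40)(0.1000) + (-0.30)(0.2125) = 0.41775
adj(I−A) = Cᵀ =
  [ 0.7450   0.3750   0.4150]
  [ 0.1000   0.5550   0.2800]
  [ 0.2125   0.1350   0.5950]
(I − A)⁻¹ = adj(I−A) / det(I−A) ≈
  [   1.78336     0.89767     0.99342]
  [   0.23938     1.32855     0.67026]
  [   0.50868     0.32316     1.42430]
The output multiplier for sector j is the column-j sum of the Leontief inverse (I − A)⁻¹ = adj(I−A) / det(I−A).
Column 2 of adj(I−A): (0.3750, 0.5550, 0.1350); det(I−A) = 0.41775.
m_2 = (0.3750 + 0.5550 + 0.1350) / 0.41775 = 1.065 / 0.41775 ≈ 2.5494.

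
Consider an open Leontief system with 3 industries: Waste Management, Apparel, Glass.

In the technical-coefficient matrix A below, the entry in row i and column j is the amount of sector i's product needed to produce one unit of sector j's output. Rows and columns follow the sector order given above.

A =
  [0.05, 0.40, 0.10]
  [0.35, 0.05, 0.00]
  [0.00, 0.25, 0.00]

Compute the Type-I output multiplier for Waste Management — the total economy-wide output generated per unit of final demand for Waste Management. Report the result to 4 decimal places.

I − A =
  [   0.95    -0.40    -0.10]
  [  -0.35     0.95     0.00]
  [   0.00    -0.25     1.00]
Cofactors of I−A, C_ij = (−1)^(i+j)·(minor ij) (rows/columns in the sector order above):
  C_11 = (0.95)(1.00) − (0.00)(-0.25) = 0.9500
  C_12 = −[(-0.35)(1.00) − (0.00)(0.00)] = 0.3500
  C_13 = (-0.35)(-0.25) − (0.95)(0.00) = 0.0875
  C_21 = −[(-0.40)(1.00) − (-0.10)(-0.25)] = 0.4250
  C_22 = (0.95)(1.00) − (-0.10)(0.00) = 0.9500
  C_23 = −[(0.95)(-0.25) − (-0.40)(0.00)] = 0.2375
  C_31 = (-0.40)(0.00) − (-0.10)(0.95) = 0.0950
  C_32 = −[(0.95)(0.00) − (-0.10)(-0.35)] = 0.0350
  C_33 = (0.95)(0.95) − (-0.40)(-0.35) = 0.7625
det(I−A) = Σ_j (I−A)_1j·C_1j = (0.95)(0.9500) + (-0.40)(0.3500) + (-0.10)(0.0875) = 0.75375
adj(I−A) = Cᵀ =
  [ 0.9500   0.4250   0.0950]
  [ 0.3500   0.9500   0.0350]
  [ 0.0875   0.2375   0.7625]
(I − A)⁻¹ = adj(I−A) / det(I−A) ≈
  [   1.26036     0.56385     0.12604]
  [   0.46434     1.26036     0.04643]
  [   0.11609     0.31509     1.01161]
The output multiplier for sector j is the column-j sum of the Leontief inverse (I − A)⁻¹ = adj(I−A) / det(I−A).
Column W of adj(I−A): (0.9500, 0.3500, 0.0875); det(I−A) = 0.75375.
m_W = (0.9500 + 0.3500 + 0.0875) / 0.75375 = 1.3875 / 0.75375 ≈ 1.8408.

m_W = 1.8408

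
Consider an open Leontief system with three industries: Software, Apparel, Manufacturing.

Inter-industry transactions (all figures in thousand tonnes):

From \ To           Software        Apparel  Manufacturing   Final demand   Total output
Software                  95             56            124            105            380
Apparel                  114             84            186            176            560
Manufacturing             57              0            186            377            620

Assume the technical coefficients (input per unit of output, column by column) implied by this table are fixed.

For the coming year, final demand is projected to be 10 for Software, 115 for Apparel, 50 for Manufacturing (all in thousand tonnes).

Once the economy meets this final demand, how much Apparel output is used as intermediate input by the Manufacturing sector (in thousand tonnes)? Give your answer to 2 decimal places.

z_23 = 25.33

Technical coefficients a_ij = z_ij / X_j:
  a_11 = 95/380 = 0.25, a_21 = 114/380 = 0.30, a_31 = 57/380 = 0.15
  a_12 = 56/560 = 0.10, a_22 = 84/560 = 0.15, a_32 = 0/560 = 0.00
  a_13 = 124/620 = 0.20, a_23 = 186/620 = 0.30, a_33 = 186/620 = 0.30
I − A =
  [   0.75    -0.10    -0.20]
  [  -0.30     0.85    -0.30]
  [  -0.15     0.00     0.70]
Cofactors of I−A, C_ij = (−1)^(i+j)·(minor ij) (rows/columns in the sector order above):
  C_11 = (0.85)(0.70) − (-0.30)(0.00) = 0.5950
  C_12 = −[(-0.30)(0.70) − (-0.30)(-0.15)] = 0.2550
  C_13 = (-0.30)(0.00) − (0.85)(-0.15) = 0.1275
  C_21 = −[(-0.10)(0.70) − (-0.20)(0.00)] = 0.0700
  C_22 = (0.75)(0.70) − (-0.20)(-0.15) = 0.4950
  C_23 = −[(0.75)(0.00) − (-0.10)(-0.15)] = 0.0150
  C_31 = (-0.10)(-0.30) − (-0.20)(0.85) = 0.2000
  C_32 = −[(0.75)(-0.30) − (-0.20)(-0.30)] = 0.2850
  C_33 = (0.75)(0.85) − (-0.10)(-0.30) = 0.6075
det(I−A) = Σ_j (I−A)_1j·C_1j = (0.75)(0.5950) + (-0.10)(0.2550) + (-0.20)(0.1275) = 0.39525
adj(I−A) = Cᵀ =
  [ 0.5950   0.0700   0.2000]
  [ 0.2550   0.4950   0.2850]
  [ 0.1275   0.0150   0.6075]
(I − A)⁻¹ = adj(I−A) / det(I−A) ≈
  [   1.5054     0.1771     0.5060]
  [   0.6452     1.2524     0.7211]
  [   0.3226     0.0380     1.5370]
First solve x = (I − A)⁻¹ d = adj(I−A)·d / det(I−A); in particular x_3 = (0.1275·10 + 0.0150·115 + 0.6075·50) / 0.39525 = 33.375 / 0.39525 ≈ 84.4402.
Intermediate flow from 2 to 3: z_23 = a_23 · x_3 = 0.30 × 33.375 / 0.39525 = 10.0125 / 0.39525 ≈ 25.33.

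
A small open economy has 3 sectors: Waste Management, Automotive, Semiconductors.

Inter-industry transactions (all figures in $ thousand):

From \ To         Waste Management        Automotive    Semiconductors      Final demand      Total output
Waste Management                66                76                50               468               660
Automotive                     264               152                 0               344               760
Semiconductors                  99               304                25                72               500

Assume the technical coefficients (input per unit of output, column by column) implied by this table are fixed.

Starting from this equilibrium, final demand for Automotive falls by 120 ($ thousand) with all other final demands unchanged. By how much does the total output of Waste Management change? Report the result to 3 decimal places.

Δx_W = -26.214

Technical coefficients a_ij = z_ij / X_j:
  a_WW = 66/660 = 0.10, a_AW = 264/660 = 0.40, a_SW = 99/660 = 0.15
  a_WA = 76/760 = 0.10, a_AA = 152/760 = 0.20, a_SA = 304/760 = 0.40
  a_WS = 50/500 = 0.10, a_AS = 0/500 = 0.00, a_SS = 25/500 = 0.05
I − A =
  [   0.90    -0.10    -0.10]
  [  -0.40     0.80     0.00]
  [  -0.15    -0.40     0.95]
Cofactors of I−A, C_ij = (−1)^(i+j)·(minor ij) (rows/columns in the sector order above):
  C_11 = (0.80)(0.95) − (0.00)(-0.40) = 0.7600
  C_12 = −[(-0.40)(0.95) − (0.00)(-0.15)] = 0.3800
  C_13 = (-0.40)(-0.40) − (0.80)(-0.15) = 0.2800
  C_21 = −[(-0.10)(0.95) − (-0.10)(-0.40)] = 0.1350
  C_22 = (0.90)(0.95) − (-0.10)(-0.15) = 0.8400
  C_23 = −[(0.90)(-0.40) − (-0.10)(-0.15)] = 0.3750
  C_31 = (-0.10)(0.00) − (-0.10)(0.80) = 0.0800
  C_32 = −[(0.90)(0.00) − (-0.10)(-0.40)] = 0.0400
  C_33 = (0.90)(0.80) − (-0.10)(-0.40) = 0.6800
det(I−A) = Σ_j (I−A)_1j·C_1j = (0.90)(0.7600) + (-0.10)(0.3800) + (-0.10)(0.2800) = 0.6180
adj(I−A) = Cᵀ =
  [ 0.7600   0.1350   0.0800]
  [ 0.3800   0.8400   0.0400]
  [ 0.2800   0.3750   0.6800]
(I − A)⁻¹ = adj(I−A) / det(I−A) ≈
  [   1.2298     0.2184     0.1294]
  [   0.6149     1.3592     0.0647]
  [   0.4531     0.6068     1.1003]
Δx = (I − A)⁻¹ Δd with Δd having -120 in the Automotive component and 0 elsewhere.
So Δx_W = L_WA · (-120), where L_WA = adj(I−A)_WA / det(I−A) = 0.1350 / 0.6180.
Δx_W = 0.1350 × (-120) / 0.6180 = -16.20 / 0.6180 ≈ -26.214.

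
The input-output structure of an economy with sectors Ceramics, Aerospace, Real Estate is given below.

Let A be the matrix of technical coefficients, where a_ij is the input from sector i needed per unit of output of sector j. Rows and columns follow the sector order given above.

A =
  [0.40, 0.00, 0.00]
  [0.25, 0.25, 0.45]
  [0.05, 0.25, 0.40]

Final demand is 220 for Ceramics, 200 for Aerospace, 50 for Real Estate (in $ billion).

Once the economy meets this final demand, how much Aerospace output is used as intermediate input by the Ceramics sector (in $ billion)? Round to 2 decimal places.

z_AC = 91.67

I − A =
  [   0.60     0.00     0.00]
  [  -0.25     0.75    -0.45]
  [  -0.05    -0.25     0.60]
Cofactors of I−A, C_ij = (−1)^(i+j)·(minor ij) (rows/columns in the sector order above):
  C_11 = (0.75)(0.60) − (-0.45)(-0.25) = 0.3375
  C_12 = −[(-0.25)(0.60) − (-0.45)(-0.05)] = 0.1725
  C_13 = (-0.25)(-0.25) − (0.75)(-0.05) = 0.1000
  C_21 = −[(0.00)(0.60) − (0.00)(-0.25)] = 0.0000
  C_22 = (0.60)(0.60) − (0.00)(-0.05) = 0.3600
  C_23 = −[(0.60)(-0.25) − (0.00)(-0.05)] = 0.1500
  C_31 = (0.00)(-0.45) − (0.00)(0.75) = 0.0000
  C_32 = −[(0.60)(-0.45) − (0.00)(-0.25)] = 0.2700
  C_33 = (0.60)(0.75) − (0.00)(-0.25) = 0.4500
det(I−A) = Σ_j (I−A)_1j·C_1j = (0.60)(0.3375) + (0.00)(0.1725) + (0.00)(0.1000) = 0.2025
adj(I−A) = Cᵀ =
  [ 0.3375   0.0000   0.0000]
  [ 0.1725   0.3600   0.2700]
  [ 0.1000   0.1500   0.4500]
(I − A)⁻¹ = adj(I−A) / det(I−A) ≈
  [   1.6667     0.0000     0.0000]
  [   0.8519     1.7778     1.3333]
  [   0.4938     0.7407     2.2222]
First solve x = (I − A)⁻¹ d = adj(I−A)·d / det(I−A); in particular x_C = (0.3375·220 + 0.0000·200 + 0.0000·50) / 0.2025 = 74.25 / 0.2025 ≈ 366.6667.
Intermediate flow from A to C: z_AC = a_AC · x_C = 0.25 × 74.25 / 0.2025 = 18.5625 / 0.2025 ≈ 91.67.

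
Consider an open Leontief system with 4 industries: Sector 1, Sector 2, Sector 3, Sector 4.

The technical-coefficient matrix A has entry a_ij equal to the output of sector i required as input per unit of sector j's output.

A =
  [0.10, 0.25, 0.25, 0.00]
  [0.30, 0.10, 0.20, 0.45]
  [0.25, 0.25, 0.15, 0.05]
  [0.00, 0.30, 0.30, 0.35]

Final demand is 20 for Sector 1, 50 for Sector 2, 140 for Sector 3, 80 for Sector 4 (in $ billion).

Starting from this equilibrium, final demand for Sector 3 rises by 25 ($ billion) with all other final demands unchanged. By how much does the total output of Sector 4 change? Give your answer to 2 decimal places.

I − A =
  [   0.90    -0.25    -0.25     0.00]
  [  -0.30     0.90    -0.20    -0.45]
  [  -0.25    -0.25     0.85    -0.05]
  [   0.00    -0.30    -0.30     0.65]
Compute the cofactors C_ij = (−1)^(i+j)·(3×3 minor ij) of I−A; the adjugate is their transpose:
adj(I−A) = Cᵀ =
  [ 0.299750   0.178750   0.178750   0.137500]
  [ 0.227500   0.443125   0.287250   0.328875]
  [ 0.165750   0.200375   0.356250   0.166125]
  [ 0.181500   0.297000   0.297000   0.492250]
det(I−A) = Σ_j (I−A)_1j·C_1j = (0.90)(0.299750) + (-0.25)(0.227500) + (-0.25)(0.165750) + (0.00)(0.181500) = 0.1714625
(I − A)⁻¹ = adj(I−A) / det(I−A) ≈
  [   1.7482     1.0425     1.0425     0.8019]
  [   1.3268     2.5844     1.6753     1.9181]
  [   0.9667     1.1686     2.0777     0.9689]
  [   1.0585     1.7322     1.7322     2.8709]
Δx = (I − A)⁻¹ Δd with Δd having +25 in the Sector 3 component and 0 elsewhere.
So Δx_4 = L_43 · (+25), where L_43 = adj(I−A)_43 / det(I−A) = 0.297000 / 0.1714625.
Δx_4 = 0.297000 × (+25) / 0.1714625 = 7.425 / 0.1714625 ≈ 43.30.

Δx_4 = 43.30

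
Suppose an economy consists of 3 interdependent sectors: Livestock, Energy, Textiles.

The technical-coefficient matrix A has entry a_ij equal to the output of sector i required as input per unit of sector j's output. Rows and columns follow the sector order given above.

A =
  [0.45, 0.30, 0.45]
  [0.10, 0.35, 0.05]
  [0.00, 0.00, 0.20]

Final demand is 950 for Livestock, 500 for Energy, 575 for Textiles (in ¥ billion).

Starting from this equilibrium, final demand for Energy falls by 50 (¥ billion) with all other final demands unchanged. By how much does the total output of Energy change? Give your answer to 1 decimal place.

I − A =
  [   0.55    -0.30    -0.45]
  [  -0.10     0.65    -0.05]
  [   0.00     0.00     0.80]
Cofactors of I−A, C_ij = (−1)^(i+j)·(minor ij) (rows/columns in the sector order above):
  C_11 = (0.65)(0.80) − (-0.05)(0.00) = 0.5200
  C_12 = −[(-0.10)(0.80) − (-0.05)(0.00)] = 0.0800
  C_13 = (-0.10)(0.00) − (0.65)(0.00) = 0.0000
  C_21 = −[(-0.30)(0.80) − (-0.45)(0.00)] = 0.2400
  C_22 = (0.55)(0.80) − (-0.45)(0.00) = 0.4400
  C_23 = −[(0.55)(0.00) − (-0.30)(0.00)] = 0.0000
  C_31 = (-0.30)(-0.05) − (-0.45)(0.65) = 0.3075
  C_32 = −[(0.55)(-0.05) − (-0.45)(-0.10)] = 0.0725
  C_33 = (0.55)(0.65) − (-0.30)(-0.10) = 0.3275
det(I−A) = Σ_j (I−A)_1j·C_1j = (0.55)(0.5200) + (-0.30)(0.0800) + (-0.45)(0.0000) = 0.2620
adj(I−A) = Cᵀ =
  [ 0.5200   0.2400   0.3075]
  [ 0.0800   0.4400   0.0725]
  [ 0.0000   0.0000   0.3275]
(I − A)⁻¹ = adj(I−A) / det(I−A) ≈
  [   1.9847     0.9160     1.1737]
  [   0.3053     1.6794     0.2767]
  [   0.0000     0.0000     1.2500]
Δx = (I − A)⁻¹ Δd with Δd having -50 in the Energy component and 0 elsewhere.
So Δx_2 = L_22 · (-50), where L_22 = adj(I−A)_22 / det(I−A) = 0.4400 / 0.2620.
Δx_2 = 0.4400 × (-50) / 0.2620 = -22.00 / 0.2620 ≈ -84.0.

Δx_2 = -84.0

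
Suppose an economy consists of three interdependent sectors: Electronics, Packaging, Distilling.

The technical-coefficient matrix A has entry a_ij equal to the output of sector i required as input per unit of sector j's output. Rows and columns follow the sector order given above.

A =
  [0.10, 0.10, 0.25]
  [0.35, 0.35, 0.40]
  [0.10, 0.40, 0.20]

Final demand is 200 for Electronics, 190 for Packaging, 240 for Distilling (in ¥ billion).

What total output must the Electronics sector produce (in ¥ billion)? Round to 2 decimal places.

x_1 = 642.99

I − A =
  [   0.90    -0.10    -0.25]
  [  -0.35     0.65    -0.40]
  [  -0.10    -0.40     0.80]
Cofactors of I−A, C_ij = (−1)^(i+j)·(minor ij) (rows/columns in the sector order above):
  C_11 = (0.65)(0.80) − (-0.40)(-0.40) = 0.3600
  C_12 = −[(-0.35)(0.80) − (-0.40)(-0.10)] = 0.3200
  C_13 = (-0.35)(-0.40) − (0.65)(-0.10) = 0.2050
  C_21 = −[(-0.10)(0.80) − (-0.25)(-0.40)] = 0.1800
  C_22 = (0.90)(0.80) − (-0.25)(-0.10) = 0.6950
  C_23 = −[(0.90)(-0.40) − (-0.10)(-0.10)] = 0.3700
  C_31 = (-0.10)(-0.40) − (-0.25)(0.65) = 0.2025
  C_32 = −[(0.90)(-0.40) − (-0.25)(-0.35)] = 0.4475
  C_33 = (0.90)(0.65) − (-0.10)(-0.35) = 0.5500
det(I−A) = Σ_j (I−A)_1j·C_1j = (0.90)(0.3600) + (-0.10)(0.3200) + (-0.25)(0.2050) = 0.24075
adj(I−A) = Cᵀ =
  [ 0.3600   0.1800   0.2025]
  [ 0.3200   0.6950   0.4475]
  [ 0.2050   0.3700   0.5500]
(I − A)⁻¹ = adj(I−A) / det(I−A) ≈
  [   1.4953     0.7477     0.8411]
  [   1.3292     2.8868     1.8588]
  [   0.8515     1.5369     2.2845]
x = (I − A)⁻¹ d = adj(I−A)·d / det(I−A), with det(I−A) = 0.24075:
  x_1 = (0.3600·200 + 0.1800·190 + 0.2025·240) / 0.24075 = 154.80 / 0.24075 ≈ 642.99
  x_2 = (0.3200·200 + 0.6950·190 + 0.4475·240) / 0.24075 = 303.45 / 0.24075 ≈ 1260.44
  x_3 = (0.2050·200 + 0.3700·190 + 0.5500·240) / 0.24075 = 243.30 / 0.24075 ≈ 1010.59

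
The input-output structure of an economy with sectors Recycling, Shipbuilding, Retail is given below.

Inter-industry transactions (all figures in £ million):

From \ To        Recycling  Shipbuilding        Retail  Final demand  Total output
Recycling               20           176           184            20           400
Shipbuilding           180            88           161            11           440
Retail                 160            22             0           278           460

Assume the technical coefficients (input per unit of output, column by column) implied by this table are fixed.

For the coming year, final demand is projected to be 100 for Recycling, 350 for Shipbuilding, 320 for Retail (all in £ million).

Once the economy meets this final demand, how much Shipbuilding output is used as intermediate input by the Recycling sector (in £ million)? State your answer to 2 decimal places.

Technical coefficients a_ij = z_ij / X_j:
  a_11 = 20/400 = 0.05, a_21 = 180/400 = 0.45, a_31 = 160/400 = 0.40
  a_12 = 176/440 = 0.40, a_22 = 88/440 = 0.20, a_32 = 22/440 = 0.05
  a_13 = 184/460 = 0.40, a_23 = 161/460 = 0.35, a_33 = 0/460 = 0.00
I − A =
  [   0.95    -0.40    -0.40]
  [  -0.45     0.80    -0.35]
  [  -0.40    -0.05     1.00]
Cofactors of I−A, C_ij = (−1)^(i+j)·(minor ij) (rows/columns in the sector order above):
  C_11 = (0.80)(1.00) − (-0.35)(-0.05) = 0.7825
  C_12 = −[(-0.45)(1.00) − (-0.35)(-0.40)] = 0.5900
  C_13 = (-0.45)(-0.05) − (0.80)(-0.40) = 0.3425
  C_21 = −[(-0.40)(1.00) − (-0.40)(-0.05)] = 0.4200
  C_22 = (0.95)(1.00) − (-0.40)(-0.40) = 0.7900
  C_23 = −[(0.95)(-0.05) − (-0.40)(-0.40)] = 0.2075
  C_31 = (-0.40)(-0.35) − (-0.40)(0.80) = 0.4600
  C_32 = −[(0.95)(-0.35) − (-0.40)(-0.45)] = 0.5125
  C_33 = (0.95)(0.80) − (-0.40)(-0.45) = 0.5800
det(I−A) = Σ_j (I−A)_1j·C_1j = (0.95)(0.7825) + (-0.40)(0.5900) + (-0.40)(0.3425) = 0.370375
adj(I−A) = Cᵀ =
  [ 0.7825   0.4200   0.4600]
  [ 0.5900   0.7900   0.5125]
  [ 0.3425   0.2075   0.5800]
(I − A)⁻¹ = adj(I−A) / det(I−A) ≈
  [   2.1127     1.1340     1.2420]
  [   1.5930     2.1330     1.3837]
  [   0.9247     0.5602     1.5660]
First solve x = (I − A)⁻¹ d = adj(I−A)·d / det(I−A); in particular x_1 = (0.7825·100 + 0.4200·350 + 0.4600·320) / 0.370375 = 372.45 / 0.370375 ≈ 1005.6024.
Intermediate flow from 2 to 1: z_21 = a_21 · x_1 = 0.45 × 372.45 / 0.370375 = 167.6025 / 0.370375 ≈ 452.52.

z_21 = 452.52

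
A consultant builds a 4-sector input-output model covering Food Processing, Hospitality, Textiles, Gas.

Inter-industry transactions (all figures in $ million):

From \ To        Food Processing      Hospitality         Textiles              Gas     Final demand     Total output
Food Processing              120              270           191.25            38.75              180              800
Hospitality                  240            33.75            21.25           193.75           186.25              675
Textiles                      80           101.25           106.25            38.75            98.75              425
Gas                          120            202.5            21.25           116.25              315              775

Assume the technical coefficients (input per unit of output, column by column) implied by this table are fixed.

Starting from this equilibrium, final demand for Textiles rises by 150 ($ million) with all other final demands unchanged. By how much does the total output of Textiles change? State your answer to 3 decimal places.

Δx_3 = 246.610

Technical coefficients a_ij = z_ij / X_j:
  a_11 = 120/800 = 0.15, a_21 = 240/800 = 0.30, a_31 = 80/800 = 0.10, a_41 = 120/800 = 0.15
  a_12 = 270/675 = 0.40, a_22 = 33.75/675 = 0.05, a_32 = 101.25/675 = 0.15, a_42 = 202.5/675 = 0.30
  a_13 = 191.25/425 = 0.45, a_23 = 21.25/425 = 0.05, a_33 = 106.25/425 = 0.25, a_43 = 21.25/425 = 0.05
  a_14 = 38.75/775 = 0.05, a_24 = 193.75/775 = 0.25, a_34 = 38.75/775 = 0.05, a_44 = 116.25/775 = 0.15
I − A =
  [   0.85    -0.40    -0.45    -0.05]
  [  -0.30     0.95    -0.05    -0.25]
  [  -0.10    -0.15     0.75    -0.05]
  [  -0.15    -0.30    -0.05     0.85]
Compute the cofactors C_ij = (−1)^(i+j)·(3×3 minor ij) of I−A; the adjugate is their transpose:
adj(I−A) = Cᵀ =
  [ 0.53800   0.32975   0.35475   0.14950]
  [ 0.22450   0.49225   0.17875   0.16850]
  [ 0.12875   0.15850   0.49400   0.08325]
  [ 0.18175   0.24125   0.15475   0.44425]
det(I−A) = Σ_j (I−A)_1j·C_1j = (0.85)(0.53800) + (-0.40)(0.22450) + (-0.45)(0.12875) + (-0.05)(0.18175) = 0.300475
(I − A)⁻¹ = adj(I−A) / det(I−A) ≈
  [   1.7905     1.0974     1.1806     0.4975]
  [   0.7472     1.6382     0.5949     0.5608]
  [   0.4285     0.5275     1.6441     0.2771]
  [   0.6049     0.8029     0.5150     1.4785]
Δx = (I − A)⁻¹ Δd with Δd having +150 in the Textiles component and 0 elsewhere.
So Δx_3 = L_33 · (+150), where L_33 = adj(I−A)_33 / det(I−A) = 0.49400 / 0.300475.
Δx_3 = 0.49400 × (+150) / 0.300475 = 74.10 / 0.300475 ≈ 246.610.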